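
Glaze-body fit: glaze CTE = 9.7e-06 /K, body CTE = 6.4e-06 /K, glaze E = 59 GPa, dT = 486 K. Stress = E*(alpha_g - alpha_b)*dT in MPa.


Stress = 59*1000*(9.7e-06 - 6.4e-06)*486 = 94.6 MPa

94.6


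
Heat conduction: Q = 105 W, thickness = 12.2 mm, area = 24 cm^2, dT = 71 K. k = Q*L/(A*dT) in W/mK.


k = 105*12.2/1000/(24/10000*71) = 7.52 W/mK

7.52


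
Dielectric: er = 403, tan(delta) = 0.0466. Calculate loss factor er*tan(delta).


Loss = 403 * 0.0466 = 18.78

18.78


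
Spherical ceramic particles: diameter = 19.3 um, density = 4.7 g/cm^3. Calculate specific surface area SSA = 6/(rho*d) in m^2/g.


SSA = 6 / (4.7 * 19.3) = 0.066 m^2/g

0.066


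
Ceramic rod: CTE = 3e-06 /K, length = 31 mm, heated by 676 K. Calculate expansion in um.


dL = 3e-06 * 31 * 676 * 1000 = 62.868 um

62.868


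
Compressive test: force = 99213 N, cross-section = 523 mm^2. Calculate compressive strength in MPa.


CS = 99213 / 523 = 189.7 MPa

189.7


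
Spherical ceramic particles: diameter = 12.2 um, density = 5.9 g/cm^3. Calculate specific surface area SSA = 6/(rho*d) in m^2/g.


SSA = 6 / (5.9 * 12.2) = 0.083 m^2/g

0.083


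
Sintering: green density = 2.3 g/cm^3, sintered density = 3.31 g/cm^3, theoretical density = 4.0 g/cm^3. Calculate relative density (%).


Relative = 3.31 / 4.0 * 100 = 82.8%

82.8


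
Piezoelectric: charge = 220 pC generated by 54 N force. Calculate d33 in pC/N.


d33 = 220 / 54 = 4.1 pC/N

4.1


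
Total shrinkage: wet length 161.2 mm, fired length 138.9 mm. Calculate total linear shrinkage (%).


TS = (161.2 - 138.9) / 161.2 * 100 = 13.83%

13.83


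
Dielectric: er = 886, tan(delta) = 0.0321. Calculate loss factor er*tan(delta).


Loss = 886 * 0.0321 = 28.441

28.441


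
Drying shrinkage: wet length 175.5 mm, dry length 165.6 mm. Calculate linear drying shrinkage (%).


DS = (175.5 - 165.6) / 175.5 * 100 = 5.64%

5.64


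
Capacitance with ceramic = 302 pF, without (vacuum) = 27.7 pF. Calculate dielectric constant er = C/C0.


er = 302 / 27.7 = 10.9

10.9


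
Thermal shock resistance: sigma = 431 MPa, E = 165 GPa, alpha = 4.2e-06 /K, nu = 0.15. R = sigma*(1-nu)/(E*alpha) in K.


R = 431*(1-0.15)/(165*1000*4.2e-06) = 529 K

529


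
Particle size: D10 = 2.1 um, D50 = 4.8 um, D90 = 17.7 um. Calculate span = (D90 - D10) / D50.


Span = (17.7 - 2.1) / 4.8 = 15.6 / 4.8 = 3.25

3.25


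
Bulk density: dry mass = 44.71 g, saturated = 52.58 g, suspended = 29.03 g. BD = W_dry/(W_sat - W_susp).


BD = 44.71 / (52.58 - 29.03) = 44.71 / 23.55 = 1.899 g/cm^3

1.899


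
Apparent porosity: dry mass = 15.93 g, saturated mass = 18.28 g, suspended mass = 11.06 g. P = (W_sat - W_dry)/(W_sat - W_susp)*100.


P = (18.28 - 15.93) / (18.28 - 11.06) * 100 = 2.35 / 7.22 * 100 = 32.5%

32.5


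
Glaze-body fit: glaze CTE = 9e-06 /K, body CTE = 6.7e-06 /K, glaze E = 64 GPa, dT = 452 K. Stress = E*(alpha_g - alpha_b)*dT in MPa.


Stress = 64*1000*(9e-06 - 6.7e-06)*452 = 66.5 MPa

66.5


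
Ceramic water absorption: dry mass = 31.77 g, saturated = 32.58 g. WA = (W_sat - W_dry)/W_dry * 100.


WA = (32.58 - 31.77) / 31.77 * 100 = 2.55%

2.55


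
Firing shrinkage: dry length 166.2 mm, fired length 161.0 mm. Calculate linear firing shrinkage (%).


FS = (166.2 - 161.0) / 166.2 * 100 = 3.13%

3.13


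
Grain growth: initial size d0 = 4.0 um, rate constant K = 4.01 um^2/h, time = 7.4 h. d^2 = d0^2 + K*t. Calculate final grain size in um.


d^2 = 4.0^2 + 4.01*7.4 = 45.674
d = sqrt(45.674) = 6.76 um

6.76


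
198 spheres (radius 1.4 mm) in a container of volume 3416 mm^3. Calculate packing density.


V_sphere = 4/3*pi*1.4^3 = 11.494 mm^3
Total V = 198*11.494 = 2275.812 mm^3
PD = 2275.812 / 3416 = 0.666

0.666


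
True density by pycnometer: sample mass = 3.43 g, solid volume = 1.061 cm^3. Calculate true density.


TD = 3.43 / 1.061 = 3.233 g/cm^3

3.233


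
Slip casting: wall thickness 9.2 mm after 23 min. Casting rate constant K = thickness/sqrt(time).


K = 9.2 / sqrt(23) = 9.2 / 4.7958 = 1.918 mm/min^0.5

1.918


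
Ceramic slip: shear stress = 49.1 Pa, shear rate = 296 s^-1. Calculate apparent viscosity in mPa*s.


eta = tau/gamma * 1000 = 49.1/296 * 1000 = 165.9 mPa*s

165.9


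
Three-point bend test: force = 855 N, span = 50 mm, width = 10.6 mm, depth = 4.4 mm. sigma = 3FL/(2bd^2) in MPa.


sigma = 3*855*50/(2*10.6*4.4^2) = 312.5 MPa

312.5


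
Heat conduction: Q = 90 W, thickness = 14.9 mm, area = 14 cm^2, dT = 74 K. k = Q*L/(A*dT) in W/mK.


k = 90*14.9/1000/(14/10000*74) = 12.94 W/mK

12.94


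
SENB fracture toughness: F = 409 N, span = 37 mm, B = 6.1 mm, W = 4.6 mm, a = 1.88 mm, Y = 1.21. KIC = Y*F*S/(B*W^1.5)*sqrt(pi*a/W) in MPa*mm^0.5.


KIC = 1.21*409*37/(6.1*4.6^1.5)*sqrt(pi*1.88/4.6) = 344.76

344.76


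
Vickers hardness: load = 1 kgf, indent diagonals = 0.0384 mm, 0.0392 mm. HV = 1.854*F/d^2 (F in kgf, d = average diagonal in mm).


d_avg = (0.0384+0.0392)/2 = 0.0388 mm
HV = 1.854*1/0.0388^2 = 1232

1232


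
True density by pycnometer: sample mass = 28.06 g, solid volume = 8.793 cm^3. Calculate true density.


TD = 28.06 / 8.793 = 3.191 g/cm^3

3.191


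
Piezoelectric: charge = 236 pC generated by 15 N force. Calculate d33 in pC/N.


d33 = 236 / 15 = 15.7 pC/N

15.7


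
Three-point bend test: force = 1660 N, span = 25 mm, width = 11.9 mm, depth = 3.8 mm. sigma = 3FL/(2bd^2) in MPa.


sigma = 3*1660*25/(2*11.9*3.8^2) = 362.3 MPa

362.3


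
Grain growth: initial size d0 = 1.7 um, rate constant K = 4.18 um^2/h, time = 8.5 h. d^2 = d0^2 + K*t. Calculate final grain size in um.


d^2 = 1.7^2 + 4.18*8.5 = 38.42
d = sqrt(38.42) = 6.2 um

6.2


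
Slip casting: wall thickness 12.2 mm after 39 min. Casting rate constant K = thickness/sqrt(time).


K = 12.2 / sqrt(39) = 12.2 / 6.245 = 1.954 mm/min^0.5

1.954


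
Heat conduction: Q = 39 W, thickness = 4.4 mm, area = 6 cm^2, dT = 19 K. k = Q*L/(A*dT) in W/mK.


k = 39*4.4/1000/(6/10000*19) = 15.05 W/mK

15.05


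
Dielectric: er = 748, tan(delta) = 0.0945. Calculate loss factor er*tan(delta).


Loss = 748 * 0.0945 = 70.686

70.686


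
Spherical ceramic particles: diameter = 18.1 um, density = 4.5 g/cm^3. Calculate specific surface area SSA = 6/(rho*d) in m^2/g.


SSA = 6 / (4.5 * 18.1) = 0.074 m^2/g

0.074


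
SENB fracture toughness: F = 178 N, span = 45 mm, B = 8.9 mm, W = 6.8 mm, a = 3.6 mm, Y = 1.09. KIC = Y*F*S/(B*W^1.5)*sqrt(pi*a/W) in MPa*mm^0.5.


KIC = 1.09*178*45/(8.9*6.8^1.5)*sqrt(pi*3.6/6.8) = 71.35

71.35


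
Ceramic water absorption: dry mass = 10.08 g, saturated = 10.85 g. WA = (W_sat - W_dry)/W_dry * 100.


WA = (10.85 - 10.08) / 10.08 * 100 = 7.64%

7.64


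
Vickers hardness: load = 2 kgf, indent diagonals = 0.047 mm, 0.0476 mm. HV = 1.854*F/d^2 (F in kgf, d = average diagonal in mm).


d_avg = (0.047+0.0476)/2 = 0.0473 mm
HV = 1.854*2/0.0473^2 = 1657

1657


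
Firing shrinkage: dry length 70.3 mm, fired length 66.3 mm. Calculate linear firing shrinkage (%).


FS = (70.3 - 66.3) / 70.3 * 100 = 5.69%

5.69


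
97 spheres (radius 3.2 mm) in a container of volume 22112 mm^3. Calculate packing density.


V_sphere = 4/3*pi*3.2^3 = 137.2583 mm^3
Total V = 97*137.2583 = 13314.0551 mm^3
PD = 13314.0551 / 22112 = 0.602

0.602


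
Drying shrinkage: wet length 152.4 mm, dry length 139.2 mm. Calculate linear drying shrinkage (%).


DS = (152.4 - 139.2) / 152.4 * 100 = 8.66%

8.66


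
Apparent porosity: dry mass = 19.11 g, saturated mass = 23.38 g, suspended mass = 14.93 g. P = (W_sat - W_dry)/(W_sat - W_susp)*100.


P = (23.38 - 19.11) / (23.38 - 14.93) * 100 = 4.27 / 8.45 * 100 = 50.5%

50.5


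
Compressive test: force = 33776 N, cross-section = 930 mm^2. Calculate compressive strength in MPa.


CS = 33776 / 930 = 36.3 MPa

36.3


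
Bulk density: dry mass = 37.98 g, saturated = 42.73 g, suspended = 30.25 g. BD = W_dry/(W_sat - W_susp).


BD = 37.98 / (42.73 - 30.25) = 37.98 / 12.48 = 3.043 g/cm^3

3.043


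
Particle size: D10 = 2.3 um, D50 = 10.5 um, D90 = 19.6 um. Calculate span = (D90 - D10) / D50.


Span = (19.6 - 2.3) / 10.5 = 17.3 / 10.5 = 1.648

1.648


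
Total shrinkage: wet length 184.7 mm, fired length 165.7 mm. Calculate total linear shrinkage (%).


TS = (184.7 - 165.7) / 184.7 * 100 = 10.29%

10.29


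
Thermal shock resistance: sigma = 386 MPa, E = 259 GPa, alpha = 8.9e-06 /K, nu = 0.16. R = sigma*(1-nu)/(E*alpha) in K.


R = 386*(1-0.16)/(259*1000*8.9e-06) = 141 K

141


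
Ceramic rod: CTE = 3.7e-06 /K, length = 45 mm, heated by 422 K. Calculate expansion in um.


dL = 3.7e-06 * 45 * 422 * 1000 = 70.263 um

70.263


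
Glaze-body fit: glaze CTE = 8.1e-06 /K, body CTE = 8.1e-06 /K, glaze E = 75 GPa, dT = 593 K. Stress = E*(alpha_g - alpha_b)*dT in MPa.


Stress = 75*1000*(8.1e-06 - 8.1e-06)*593 = 0.0 MPa

0.0


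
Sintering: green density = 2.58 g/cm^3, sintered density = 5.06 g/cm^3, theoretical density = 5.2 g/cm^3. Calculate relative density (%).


Relative = 5.06 / 5.2 * 100 = 97.3%

97.3


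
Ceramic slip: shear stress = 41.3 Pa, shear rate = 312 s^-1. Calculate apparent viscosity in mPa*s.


eta = tau/gamma * 1000 = 41.3/312 * 1000 = 132.4 mPa*s

132.4


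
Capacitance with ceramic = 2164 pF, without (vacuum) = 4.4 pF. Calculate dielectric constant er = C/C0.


er = 2164 / 4.4 = 491.82

491.82


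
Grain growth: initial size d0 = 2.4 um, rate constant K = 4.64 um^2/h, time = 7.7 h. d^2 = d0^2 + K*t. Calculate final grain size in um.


d^2 = 2.4^2 + 4.64*7.7 = 41.488
d = sqrt(41.488) = 6.44 um

6.44


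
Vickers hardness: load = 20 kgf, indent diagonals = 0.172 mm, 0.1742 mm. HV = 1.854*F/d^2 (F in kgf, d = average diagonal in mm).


d_avg = (0.172+0.1742)/2 = 0.1731 mm
HV = 1.854*20/0.1731^2 = 1238

1238


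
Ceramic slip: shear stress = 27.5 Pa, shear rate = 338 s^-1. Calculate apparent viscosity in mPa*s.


eta = tau/gamma * 1000 = 27.5/338 * 1000 = 81.4 mPa*s

81.4


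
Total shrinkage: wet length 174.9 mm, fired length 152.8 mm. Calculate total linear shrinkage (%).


TS = (174.9 - 152.8) / 174.9 * 100 = 12.64%

12.64


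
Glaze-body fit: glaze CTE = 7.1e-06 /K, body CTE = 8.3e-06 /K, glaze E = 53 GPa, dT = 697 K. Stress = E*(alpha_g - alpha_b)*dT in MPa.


Stress = 53*1000*(7.1e-06 - 8.3e-06)*697 = -44.3 MPa

-44.3


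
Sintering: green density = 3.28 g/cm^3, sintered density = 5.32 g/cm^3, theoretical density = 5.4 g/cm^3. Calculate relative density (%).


Relative = 5.32 / 5.4 * 100 = 98.5%

98.5


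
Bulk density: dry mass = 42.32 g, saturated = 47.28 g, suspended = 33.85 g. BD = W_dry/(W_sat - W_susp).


BD = 42.32 / (47.28 - 33.85) = 42.32 / 13.43 = 3.151 g/cm^3

3.151


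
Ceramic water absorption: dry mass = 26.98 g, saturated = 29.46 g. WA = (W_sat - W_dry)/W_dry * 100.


WA = (29.46 - 26.98) / 26.98 * 100 = 9.19%

9.19


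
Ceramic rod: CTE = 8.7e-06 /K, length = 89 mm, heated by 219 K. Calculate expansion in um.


dL = 8.7e-06 * 89 * 219 * 1000 = 169.572 um

169.572


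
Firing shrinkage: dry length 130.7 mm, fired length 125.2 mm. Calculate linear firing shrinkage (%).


FS = (130.7 - 125.2) / 130.7 * 100 = 4.21%

4.21


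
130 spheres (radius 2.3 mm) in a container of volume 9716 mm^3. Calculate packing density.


V_sphere = 4/3*pi*2.3^3 = 50.965 mm^3
Total V = 130*50.965 = 6625.45 mm^3
PD = 6625.45 / 9716 = 0.682

0.682


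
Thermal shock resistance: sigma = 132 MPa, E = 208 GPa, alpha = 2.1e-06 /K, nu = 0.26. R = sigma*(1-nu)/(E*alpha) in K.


R = 132*(1-0.26)/(208*1000*2.1e-06) = 224 K

224


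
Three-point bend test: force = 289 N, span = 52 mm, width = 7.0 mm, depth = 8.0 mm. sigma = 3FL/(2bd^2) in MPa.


sigma = 3*289*52/(2*7.0*8.0^2) = 50.3 MPa

50.3


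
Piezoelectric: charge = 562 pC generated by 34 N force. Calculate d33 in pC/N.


d33 = 562 / 34 = 16.5 pC/N

16.5


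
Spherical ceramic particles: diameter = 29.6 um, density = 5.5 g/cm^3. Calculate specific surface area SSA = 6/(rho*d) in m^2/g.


SSA = 6 / (5.5 * 29.6) = 0.037 m^2/g

0.037


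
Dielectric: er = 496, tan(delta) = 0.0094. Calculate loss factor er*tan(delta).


Loss = 496 * 0.0094 = 4.662

4.662


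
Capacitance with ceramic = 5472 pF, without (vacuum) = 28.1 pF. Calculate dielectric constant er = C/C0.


er = 5472 / 28.1 = 194.73

194.73


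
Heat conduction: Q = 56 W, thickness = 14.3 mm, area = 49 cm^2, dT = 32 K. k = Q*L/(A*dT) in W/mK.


k = 56*14.3/1000/(49/10000*32) = 5.11 W/mK

5.11


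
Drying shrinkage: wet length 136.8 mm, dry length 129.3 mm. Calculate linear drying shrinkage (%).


DS = (136.8 - 129.3) / 136.8 * 100 = 5.48%

5.48


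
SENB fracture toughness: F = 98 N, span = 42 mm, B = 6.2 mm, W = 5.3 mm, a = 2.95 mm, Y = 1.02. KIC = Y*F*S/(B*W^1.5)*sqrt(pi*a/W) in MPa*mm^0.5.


KIC = 1.02*98*42/(6.2*5.3^1.5)*sqrt(pi*2.95/5.3) = 73.39

73.39


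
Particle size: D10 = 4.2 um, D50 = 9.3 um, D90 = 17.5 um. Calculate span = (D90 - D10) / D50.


Span = (17.5 - 4.2) / 9.3 = 13.3 / 9.3 = 1.43

1.43


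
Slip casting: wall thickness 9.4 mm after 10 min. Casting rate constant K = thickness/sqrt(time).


K = 9.4 / sqrt(10) = 9.4 / 3.1623 = 2.973 mm/min^0.5

2.973


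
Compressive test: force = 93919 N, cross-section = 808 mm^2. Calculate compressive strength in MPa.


CS = 93919 / 808 = 116.2 MPa

116.2


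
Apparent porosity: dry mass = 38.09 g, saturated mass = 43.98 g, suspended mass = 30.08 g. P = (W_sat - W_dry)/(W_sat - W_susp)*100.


P = (43.98 - 38.09) / (43.98 - 30.08) * 100 = 5.89 / 13.9 * 100 = 42.4%

42.4


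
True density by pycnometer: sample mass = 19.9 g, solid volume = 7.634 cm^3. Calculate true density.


TD = 19.9 / 7.634 = 2.607 g/cm^3

2.607


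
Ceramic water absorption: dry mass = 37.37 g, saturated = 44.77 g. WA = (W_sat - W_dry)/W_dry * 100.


WA = (44.77 - 37.37) / 37.37 * 100 = 19.8%

19.8


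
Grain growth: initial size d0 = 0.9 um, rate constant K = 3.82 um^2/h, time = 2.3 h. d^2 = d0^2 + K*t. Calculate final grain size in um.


d^2 = 0.9^2 + 3.82*2.3 = 9.596
d = sqrt(9.596) = 3.1 um

3.1


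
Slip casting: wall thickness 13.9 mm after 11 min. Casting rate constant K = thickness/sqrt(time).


K = 13.9 / sqrt(11) = 13.9 / 3.3166 = 4.191 mm/min^0.5

4.191


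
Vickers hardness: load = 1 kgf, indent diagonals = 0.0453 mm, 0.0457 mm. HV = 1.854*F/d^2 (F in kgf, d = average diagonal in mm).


d_avg = (0.0453+0.0457)/2 = 0.0455 mm
HV = 1.854*1/0.0455^2 = 896

896


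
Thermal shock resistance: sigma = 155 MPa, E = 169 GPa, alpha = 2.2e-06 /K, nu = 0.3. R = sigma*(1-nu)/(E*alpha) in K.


R = 155*(1-0.3)/(169*1000*2.2e-06) = 292 K

292


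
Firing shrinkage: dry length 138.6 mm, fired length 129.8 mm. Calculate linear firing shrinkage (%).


FS = (138.6 - 129.8) / 138.6 * 100 = 6.35%

6.35


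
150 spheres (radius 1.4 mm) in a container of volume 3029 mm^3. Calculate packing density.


V_sphere = 4/3*pi*1.4^3 = 11.494 mm^3
Total V = 150*11.494 = 1724.1 mm^3
PD = 1724.1 / 3029 = 0.569

0.569


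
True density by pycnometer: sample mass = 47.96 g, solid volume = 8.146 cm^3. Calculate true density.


TD = 47.96 / 8.146 = 5.888 g/cm^3

5.888


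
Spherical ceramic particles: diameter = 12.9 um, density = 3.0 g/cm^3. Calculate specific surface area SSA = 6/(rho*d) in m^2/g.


SSA = 6 / (3.0 * 12.9) = 0.155 m^2/g

0.155


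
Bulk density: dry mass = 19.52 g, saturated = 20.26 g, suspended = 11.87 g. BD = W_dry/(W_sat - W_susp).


BD = 19.52 / (20.26 - 11.87) = 19.52 / 8.39 = 2.327 g/cm^3

2.327


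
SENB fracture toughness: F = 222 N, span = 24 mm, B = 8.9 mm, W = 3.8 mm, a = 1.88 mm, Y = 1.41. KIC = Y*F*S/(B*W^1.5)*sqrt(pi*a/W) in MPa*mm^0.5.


KIC = 1.41*222*24/(8.9*3.8^1.5)*sqrt(pi*1.88/3.8) = 142.06

142.06


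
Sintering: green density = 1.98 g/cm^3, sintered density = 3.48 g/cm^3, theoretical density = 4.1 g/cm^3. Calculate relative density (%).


Relative = 3.48 / 4.1 * 100 = 84.9%

84.9


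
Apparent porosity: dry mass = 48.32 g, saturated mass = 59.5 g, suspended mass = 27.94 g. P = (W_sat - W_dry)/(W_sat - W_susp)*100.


P = (59.5 - 48.32) / (59.5 - 27.94) * 100 = 11.18 / 31.56 * 100 = 35.4%

35.4


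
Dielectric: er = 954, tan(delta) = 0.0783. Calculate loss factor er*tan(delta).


Loss = 954 * 0.0783 = 74.698

74.698


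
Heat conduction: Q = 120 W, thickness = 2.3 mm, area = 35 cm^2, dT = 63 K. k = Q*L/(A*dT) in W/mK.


k = 120*2.3/1000/(35/10000*63) = 1.25 W/mK

1.25


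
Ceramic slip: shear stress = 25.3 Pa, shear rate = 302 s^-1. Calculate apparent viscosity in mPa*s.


eta = tau/gamma * 1000 = 25.3/302 * 1000 = 83.8 mPa*s

83.8


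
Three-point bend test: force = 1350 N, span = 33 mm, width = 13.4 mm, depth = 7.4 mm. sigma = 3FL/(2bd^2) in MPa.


sigma = 3*1350*33/(2*13.4*7.4^2) = 91.1 MPa

91.1


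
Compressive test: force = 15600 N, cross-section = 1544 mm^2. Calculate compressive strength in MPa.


CS = 15600 / 1544 = 10.1 MPa

10.1


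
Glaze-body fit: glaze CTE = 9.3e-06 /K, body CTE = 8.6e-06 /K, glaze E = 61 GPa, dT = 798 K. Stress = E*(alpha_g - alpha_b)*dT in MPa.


Stress = 61*1000*(9.3e-06 - 8.6e-06)*798 = 34.1 MPa

34.1


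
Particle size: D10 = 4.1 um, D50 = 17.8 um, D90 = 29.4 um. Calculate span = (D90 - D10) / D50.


Span = (29.4 - 4.1) / 17.8 = 25.3 / 17.8 = 1.421

1.421


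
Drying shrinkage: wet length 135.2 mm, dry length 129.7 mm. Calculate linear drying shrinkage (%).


DS = (135.2 - 129.7) / 135.2 * 100 = 4.07%

4.07


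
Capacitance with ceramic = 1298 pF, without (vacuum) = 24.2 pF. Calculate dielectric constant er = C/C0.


er = 1298 / 24.2 = 53.64

53.64


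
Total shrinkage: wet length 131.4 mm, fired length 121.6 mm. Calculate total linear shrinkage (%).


TS = (131.4 - 121.6) / 131.4 * 100 = 7.46%

7.46


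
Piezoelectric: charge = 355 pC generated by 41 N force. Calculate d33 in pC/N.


d33 = 355 / 41 = 8.7 pC/N

8.7


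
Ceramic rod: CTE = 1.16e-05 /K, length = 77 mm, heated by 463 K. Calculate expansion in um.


dL = 1.16e-05 * 77 * 463 * 1000 = 413.552 um

413.552


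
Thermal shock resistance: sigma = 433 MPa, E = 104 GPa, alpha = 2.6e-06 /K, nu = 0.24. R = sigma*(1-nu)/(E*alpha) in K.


R = 433*(1-0.24)/(104*1000*2.6e-06) = 1217 K

1217


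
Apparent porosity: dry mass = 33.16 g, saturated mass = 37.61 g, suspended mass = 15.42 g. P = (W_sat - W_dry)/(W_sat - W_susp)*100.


P = (37.61 - 33.16) / (37.61 - 15.42) * 100 = 4.45 / 22.19 * 100 = 20.1%

20.1


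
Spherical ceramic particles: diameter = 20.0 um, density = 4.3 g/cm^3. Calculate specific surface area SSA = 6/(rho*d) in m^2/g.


SSA = 6 / (4.3 * 20.0) = 0.07 m^2/g

0.07


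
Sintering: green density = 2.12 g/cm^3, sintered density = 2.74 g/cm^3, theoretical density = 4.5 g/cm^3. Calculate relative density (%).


Relative = 2.74 / 4.5 * 100 = 60.9%

60.9


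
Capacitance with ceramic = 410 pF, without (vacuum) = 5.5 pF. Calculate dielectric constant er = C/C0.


er = 410 / 5.5 = 74.55

74.55


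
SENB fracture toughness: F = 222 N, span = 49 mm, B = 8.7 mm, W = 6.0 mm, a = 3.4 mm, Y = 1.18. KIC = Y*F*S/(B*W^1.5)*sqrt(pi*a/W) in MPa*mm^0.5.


KIC = 1.18*222*49/(8.7*6.0^1.5)*sqrt(pi*3.4/6.0) = 133.94

133.94


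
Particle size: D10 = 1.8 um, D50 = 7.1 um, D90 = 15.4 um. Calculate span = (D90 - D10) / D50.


Span = (15.4 - 1.8) / 7.1 = 13.6 / 7.1 = 1.915

1.915


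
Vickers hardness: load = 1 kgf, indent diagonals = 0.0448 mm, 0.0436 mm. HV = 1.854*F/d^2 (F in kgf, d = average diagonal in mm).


d_avg = (0.0448+0.0436)/2 = 0.0442 mm
HV = 1.854*1/0.0442^2 = 949

949


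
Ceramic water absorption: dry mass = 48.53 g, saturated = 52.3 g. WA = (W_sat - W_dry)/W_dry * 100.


WA = (52.3 - 48.53) / 48.53 * 100 = 7.77%

7.77


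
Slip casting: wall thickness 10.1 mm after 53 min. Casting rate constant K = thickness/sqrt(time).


K = 10.1 / sqrt(53) = 10.1 / 7.2801 = 1.387 mm/min^0.5

1.387


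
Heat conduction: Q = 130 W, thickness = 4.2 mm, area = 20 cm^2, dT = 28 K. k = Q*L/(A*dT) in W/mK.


k = 130*4.2/1000/(20/10000*28) = 9.75 W/mK

9.75


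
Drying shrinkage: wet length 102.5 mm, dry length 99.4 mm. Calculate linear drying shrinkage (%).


DS = (102.5 - 99.4) / 102.5 * 100 = 3.02%

3.02


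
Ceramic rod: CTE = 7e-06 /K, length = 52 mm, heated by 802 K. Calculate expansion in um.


dL = 7e-06 * 52 * 802 * 1000 = 291.928 um

291.928


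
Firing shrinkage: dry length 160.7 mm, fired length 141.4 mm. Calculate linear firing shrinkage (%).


FS = (160.7 - 141.4) / 160.7 * 100 = 12.01%

12.01


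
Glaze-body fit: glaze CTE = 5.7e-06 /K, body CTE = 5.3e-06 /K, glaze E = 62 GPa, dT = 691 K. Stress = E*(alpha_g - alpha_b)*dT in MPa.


Stress = 62*1000*(5.7e-06 - 5.3e-06)*691 = 17.1 MPa

17.1


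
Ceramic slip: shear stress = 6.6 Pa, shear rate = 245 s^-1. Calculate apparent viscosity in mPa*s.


eta = tau/gamma * 1000 = 6.6/245 * 1000 = 26.9 mPa*s

26.9


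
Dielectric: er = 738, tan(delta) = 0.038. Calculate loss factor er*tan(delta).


Loss = 738 * 0.038 = 28.044

28.044


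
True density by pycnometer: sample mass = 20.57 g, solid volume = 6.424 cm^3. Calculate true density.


TD = 20.57 / 6.424 = 3.202 g/cm^3

3.202


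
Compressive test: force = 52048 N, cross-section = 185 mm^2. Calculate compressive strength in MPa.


CS = 52048 / 185 = 281.3 MPa

281.3


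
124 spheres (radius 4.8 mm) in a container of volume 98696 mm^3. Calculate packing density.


V_sphere = 4/3*pi*4.8^3 = 463.2467 mm^3
Total V = 124*463.2467 = 57442.5908 mm^3
PD = 57442.5908 / 98696 = 0.582

0.582


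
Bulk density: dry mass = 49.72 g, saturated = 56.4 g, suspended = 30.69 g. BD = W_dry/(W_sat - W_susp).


BD = 49.72 / (56.4 - 30.69) = 49.72 / 25.71 = 1.934 g/cm^3

1.934


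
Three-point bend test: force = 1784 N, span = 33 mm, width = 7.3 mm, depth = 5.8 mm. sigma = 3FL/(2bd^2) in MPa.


sigma = 3*1784*33/(2*7.3*5.8^2) = 359.6 MPa

359.6


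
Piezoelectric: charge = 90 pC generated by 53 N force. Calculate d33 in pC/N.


d33 = 90 / 53 = 1.7 pC/N

1.7


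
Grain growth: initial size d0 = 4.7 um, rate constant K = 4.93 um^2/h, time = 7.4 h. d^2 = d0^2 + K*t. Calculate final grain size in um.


d^2 = 4.7^2 + 4.93*7.4 = 58.572
d = sqrt(58.572) = 7.65 um

7.65


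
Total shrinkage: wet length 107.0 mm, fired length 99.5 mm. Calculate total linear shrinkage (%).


TS = (107.0 - 99.5) / 107.0 * 100 = 7.01%

7.01


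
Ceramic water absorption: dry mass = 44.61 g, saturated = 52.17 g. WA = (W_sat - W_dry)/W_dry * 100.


WA = (52.17 - 44.61) / 44.61 * 100 = 16.95%

16.95


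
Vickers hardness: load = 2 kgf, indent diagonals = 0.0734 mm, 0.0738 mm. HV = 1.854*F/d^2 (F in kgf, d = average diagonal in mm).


d_avg = (0.0734+0.0738)/2 = 0.0736 mm
HV = 1.854*2/0.0736^2 = 685

685


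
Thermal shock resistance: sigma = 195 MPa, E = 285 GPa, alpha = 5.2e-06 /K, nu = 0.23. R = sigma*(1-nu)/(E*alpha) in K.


R = 195*(1-0.23)/(285*1000*5.2e-06) = 101 K

101


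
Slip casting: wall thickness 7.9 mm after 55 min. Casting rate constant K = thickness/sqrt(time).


K = 7.9 / sqrt(55) = 7.9 / 7.4162 = 1.065 mm/min^0.5

1.065


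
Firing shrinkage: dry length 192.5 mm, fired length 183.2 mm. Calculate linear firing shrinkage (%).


FS = (192.5 - 183.2) / 192.5 * 100 = 4.83%

4.83


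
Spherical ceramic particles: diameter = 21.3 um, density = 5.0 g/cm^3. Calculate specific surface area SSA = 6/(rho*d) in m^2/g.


SSA = 6 / (5.0 * 21.3) = 0.056 m^2/g

0.056


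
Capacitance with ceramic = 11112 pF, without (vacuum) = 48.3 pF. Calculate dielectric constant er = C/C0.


er = 11112 / 48.3 = 230.06

230.06


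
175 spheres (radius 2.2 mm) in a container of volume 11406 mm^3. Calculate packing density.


V_sphere = 4/3*pi*2.2^3 = 44.6022 mm^3
Total V = 175*44.6022 = 7805.385 mm^3
PD = 7805.385 / 11406 = 0.684

0.684


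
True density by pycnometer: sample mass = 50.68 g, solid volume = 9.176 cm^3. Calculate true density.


TD = 50.68 / 9.176 = 5.523 g/cm^3

5.523


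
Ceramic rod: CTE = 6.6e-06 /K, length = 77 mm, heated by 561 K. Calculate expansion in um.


dL = 6.6e-06 * 77 * 561 * 1000 = 285.1 um

285.1


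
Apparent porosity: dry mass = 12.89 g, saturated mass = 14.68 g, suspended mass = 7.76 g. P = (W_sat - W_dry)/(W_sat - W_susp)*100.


P = (14.68 - 12.89) / (14.68 - 7.76) * 100 = 1.79 / 6.92 * 100 = 25.9%

25.9


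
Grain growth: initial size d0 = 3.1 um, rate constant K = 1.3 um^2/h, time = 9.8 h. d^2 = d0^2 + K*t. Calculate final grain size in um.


d^2 = 3.1^2 + 1.3*9.8 = 22.35
d = sqrt(22.35) = 4.73 um

4.73


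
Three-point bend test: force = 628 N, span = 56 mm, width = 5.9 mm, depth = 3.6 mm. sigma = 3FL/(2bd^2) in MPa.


sigma = 3*628*56/(2*5.9*3.6^2) = 689.9 MPa

689.9


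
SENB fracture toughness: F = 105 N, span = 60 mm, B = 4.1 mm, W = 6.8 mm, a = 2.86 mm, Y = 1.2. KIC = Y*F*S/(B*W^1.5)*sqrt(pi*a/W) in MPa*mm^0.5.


KIC = 1.2*105*60/(4.1*6.8^1.5)*sqrt(pi*2.86/6.8) = 119.53

119.53


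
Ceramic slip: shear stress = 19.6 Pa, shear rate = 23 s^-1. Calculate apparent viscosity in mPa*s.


eta = tau/gamma * 1000 = 19.6/23 * 1000 = 852.2 mPa*s

852.2


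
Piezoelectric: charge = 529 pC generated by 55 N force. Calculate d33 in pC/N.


d33 = 529 / 55 = 9.6 pC/N

9.6


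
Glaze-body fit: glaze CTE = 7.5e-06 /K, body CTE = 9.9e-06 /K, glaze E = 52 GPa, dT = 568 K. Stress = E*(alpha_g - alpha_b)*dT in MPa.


Stress = 52*1000*(7.5e-06 - 9.9e-06)*568 = -70.9 MPa

-70.9


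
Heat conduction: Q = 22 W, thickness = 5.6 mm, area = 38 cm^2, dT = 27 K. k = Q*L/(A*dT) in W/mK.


k = 22*5.6/1000/(38/10000*27) = 1.2 W/mK

1.2


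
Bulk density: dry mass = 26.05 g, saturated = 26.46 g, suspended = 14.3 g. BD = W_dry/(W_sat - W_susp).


BD = 26.05 / (26.46 - 14.3) = 26.05 / 12.16 = 2.142 g/cm^3

2.142


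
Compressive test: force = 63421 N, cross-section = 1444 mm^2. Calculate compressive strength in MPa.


CS = 63421 / 1444 = 43.9 MPa

43.9


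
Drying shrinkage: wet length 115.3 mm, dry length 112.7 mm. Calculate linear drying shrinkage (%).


DS = (115.3 - 112.7) / 115.3 * 100 = 2.25%

2.25


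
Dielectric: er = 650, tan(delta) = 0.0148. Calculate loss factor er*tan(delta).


Loss = 650 * 0.0148 = 9.62

9.62


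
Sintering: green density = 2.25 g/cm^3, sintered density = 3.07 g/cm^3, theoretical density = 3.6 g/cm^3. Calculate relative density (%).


Relative = 3.07 / 3.6 * 100 = 85.3%

85.3


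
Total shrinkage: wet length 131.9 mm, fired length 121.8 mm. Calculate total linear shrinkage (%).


TS = (131.9 - 121.8) / 131.9 * 100 = 7.66%

7.66


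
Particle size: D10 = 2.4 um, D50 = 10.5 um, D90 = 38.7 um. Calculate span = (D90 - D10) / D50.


Span = (38.7 - 2.4) / 10.5 = 36.3 / 10.5 = 3.457

3.457


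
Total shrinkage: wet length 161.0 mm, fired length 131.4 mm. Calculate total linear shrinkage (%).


TS = (161.0 - 131.4) / 161.0 * 100 = 18.39%

18.39


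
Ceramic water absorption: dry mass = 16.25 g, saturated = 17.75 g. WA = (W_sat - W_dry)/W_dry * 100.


WA = (17.75 - 16.25) / 16.25 * 100 = 9.23%

9.23


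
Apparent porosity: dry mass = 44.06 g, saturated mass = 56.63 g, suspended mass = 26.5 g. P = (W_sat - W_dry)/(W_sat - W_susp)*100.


P = (56.63 - 44.06) / (56.63 - 26.5) * 100 = 12.57 / 30.13 * 100 = 41.7%

41.7


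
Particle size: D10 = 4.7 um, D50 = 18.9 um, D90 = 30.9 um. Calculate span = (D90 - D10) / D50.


Span = (30.9 - 4.7) / 18.9 = 26.2 / 18.9 = 1.386

1.386


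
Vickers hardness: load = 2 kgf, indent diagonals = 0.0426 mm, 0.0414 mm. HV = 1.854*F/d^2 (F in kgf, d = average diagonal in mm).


d_avg = (0.0426+0.0414)/2 = 0.042 mm
HV = 1.854*2/0.042^2 = 2102

2102


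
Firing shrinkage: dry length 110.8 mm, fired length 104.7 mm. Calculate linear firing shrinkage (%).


FS = (110.8 - 104.7) / 110.8 * 100 = 5.51%

5.51


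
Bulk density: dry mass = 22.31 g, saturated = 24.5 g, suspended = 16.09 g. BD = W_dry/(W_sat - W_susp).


BD = 22.31 / (24.5 - 16.09) = 22.31 / 8.41 = 2.653 g/cm^3

2.653


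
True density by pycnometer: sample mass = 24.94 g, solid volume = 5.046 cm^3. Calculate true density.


TD = 24.94 / 5.046 = 4.943 g/cm^3

4.943


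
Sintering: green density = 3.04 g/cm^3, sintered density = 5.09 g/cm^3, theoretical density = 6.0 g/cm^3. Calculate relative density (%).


Relative = 5.09 / 6.0 * 100 = 84.8%

84.8


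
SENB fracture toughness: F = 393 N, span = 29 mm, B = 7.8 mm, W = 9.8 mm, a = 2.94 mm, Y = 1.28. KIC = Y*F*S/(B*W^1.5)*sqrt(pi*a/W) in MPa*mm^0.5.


KIC = 1.28*393*29/(7.8*9.8^1.5)*sqrt(pi*2.94/9.8) = 59.18

59.18


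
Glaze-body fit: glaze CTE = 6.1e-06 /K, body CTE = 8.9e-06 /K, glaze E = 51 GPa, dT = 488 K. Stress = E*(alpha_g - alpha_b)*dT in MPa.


Stress = 51*1000*(6.1e-06 - 8.9e-06)*488 = -69.7 MPa

-69.7


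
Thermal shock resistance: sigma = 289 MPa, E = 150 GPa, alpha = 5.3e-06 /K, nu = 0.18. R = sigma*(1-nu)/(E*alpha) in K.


R = 289*(1-0.18)/(150*1000*5.3e-06) = 298 K

298


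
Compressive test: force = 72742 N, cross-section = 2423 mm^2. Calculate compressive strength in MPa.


CS = 72742 / 2423 = 30.0 MPa

30.0


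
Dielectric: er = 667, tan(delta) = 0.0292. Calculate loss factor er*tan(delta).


Loss = 667 * 0.0292 = 19.476

19.476


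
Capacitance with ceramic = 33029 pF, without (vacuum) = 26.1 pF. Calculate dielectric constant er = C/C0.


er = 33029 / 26.1 = 1265.48

1265.48


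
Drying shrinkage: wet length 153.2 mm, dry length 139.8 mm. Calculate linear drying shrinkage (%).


DS = (153.2 - 139.8) / 153.2 * 100 = 8.75%

8.75


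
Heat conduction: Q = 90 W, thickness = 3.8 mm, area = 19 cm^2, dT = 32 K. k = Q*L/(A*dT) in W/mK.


k = 90*3.8/1000/(19/10000*32) = 5.63 W/mK

5.63


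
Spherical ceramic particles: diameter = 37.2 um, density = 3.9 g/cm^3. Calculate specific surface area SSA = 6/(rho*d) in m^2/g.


SSA = 6 / (3.9 * 37.2) = 0.041 m^2/g

0.041


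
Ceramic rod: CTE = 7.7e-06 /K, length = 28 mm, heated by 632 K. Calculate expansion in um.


dL = 7.7e-06 * 28 * 632 * 1000 = 136.259 um

136.259


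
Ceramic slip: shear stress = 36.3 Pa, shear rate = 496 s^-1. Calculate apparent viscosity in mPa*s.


eta = tau/gamma * 1000 = 36.3/496 * 1000 = 73.2 mPa*s

73.2


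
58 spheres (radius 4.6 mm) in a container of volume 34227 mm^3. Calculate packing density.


V_sphere = 4/3*pi*4.6^3 = 407.7201 mm^3
Total V = 58*407.7201 = 23647.7658 mm^3
PD = 23647.7658 / 34227 = 0.691

0.691


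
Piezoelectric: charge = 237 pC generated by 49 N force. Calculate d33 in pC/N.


d33 = 237 / 49 = 4.8 pC/N

4.8


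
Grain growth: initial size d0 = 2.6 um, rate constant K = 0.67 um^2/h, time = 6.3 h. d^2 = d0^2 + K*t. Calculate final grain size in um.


d^2 = 2.6^2 + 0.67*6.3 = 10.981
d = sqrt(10.981) = 3.31 um

3.31


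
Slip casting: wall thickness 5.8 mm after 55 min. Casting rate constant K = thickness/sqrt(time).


K = 5.8 / sqrt(55) = 5.8 / 7.4162 = 0.782 mm/min^0.5

0.782


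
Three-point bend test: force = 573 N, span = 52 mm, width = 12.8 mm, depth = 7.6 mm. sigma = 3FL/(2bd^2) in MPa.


sigma = 3*573*52/(2*12.8*7.6^2) = 60.5 MPa

60.5


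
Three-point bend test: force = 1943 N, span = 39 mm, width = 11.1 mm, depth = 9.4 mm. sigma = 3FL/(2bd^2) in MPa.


sigma = 3*1943*39/(2*11.1*9.4^2) = 115.9 MPa

115.9


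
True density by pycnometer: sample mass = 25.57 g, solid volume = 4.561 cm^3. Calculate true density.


TD = 25.57 / 4.561 = 5.606 g/cm^3

5.606


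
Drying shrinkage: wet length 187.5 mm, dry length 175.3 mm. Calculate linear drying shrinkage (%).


DS = (187.5 - 175.3) / 187.5 * 100 = 6.51%

6.51


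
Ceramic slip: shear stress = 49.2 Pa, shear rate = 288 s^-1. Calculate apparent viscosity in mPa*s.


eta = tau/gamma * 1000 = 49.2/288 * 1000 = 170.8 mPa*s

170.8


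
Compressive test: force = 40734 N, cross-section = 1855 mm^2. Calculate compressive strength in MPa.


CS = 40734 / 1855 = 22.0 MPa

22.0


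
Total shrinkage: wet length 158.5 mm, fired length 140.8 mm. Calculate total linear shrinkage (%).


TS = (158.5 - 140.8) / 158.5 * 100 = 11.17%

11.17


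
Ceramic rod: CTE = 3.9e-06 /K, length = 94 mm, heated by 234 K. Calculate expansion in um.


dL = 3.9e-06 * 94 * 234 * 1000 = 85.784 um

85.784


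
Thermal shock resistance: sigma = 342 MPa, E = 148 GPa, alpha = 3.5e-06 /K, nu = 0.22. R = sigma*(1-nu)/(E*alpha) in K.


R = 342*(1-0.22)/(148*1000*3.5e-06) = 515 K

515


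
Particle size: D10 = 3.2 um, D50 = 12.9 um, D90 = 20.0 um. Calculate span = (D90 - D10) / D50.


Span = (20.0 - 3.2) / 12.9 = 16.8 / 12.9 = 1.302

1.302


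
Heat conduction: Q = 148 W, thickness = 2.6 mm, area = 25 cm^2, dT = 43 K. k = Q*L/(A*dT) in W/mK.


k = 148*2.6/1000/(25/10000*43) = 3.58 W/mK

3.58


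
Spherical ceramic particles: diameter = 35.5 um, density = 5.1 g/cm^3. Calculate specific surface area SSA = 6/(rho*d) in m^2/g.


SSA = 6 / (5.1 * 35.5) = 0.033 m^2/g

0.033


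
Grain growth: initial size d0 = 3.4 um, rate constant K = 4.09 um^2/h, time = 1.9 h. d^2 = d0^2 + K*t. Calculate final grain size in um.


d^2 = 3.4^2 + 4.09*1.9 = 19.331
d = sqrt(19.331) = 4.4 um

4.4


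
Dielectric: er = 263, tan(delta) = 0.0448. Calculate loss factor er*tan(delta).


Loss = 263 * 0.0448 = 11.782

11.782


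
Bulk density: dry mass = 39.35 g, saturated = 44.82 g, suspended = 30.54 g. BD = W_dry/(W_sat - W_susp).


BD = 39.35 / (44.82 - 30.54) = 39.35 / 14.28 = 2.756 g/cm^3

2.756


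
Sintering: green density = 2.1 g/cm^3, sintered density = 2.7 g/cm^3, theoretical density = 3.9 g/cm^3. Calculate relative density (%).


Relative = 2.7 / 3.9 * 100 = 69.2%

69.2


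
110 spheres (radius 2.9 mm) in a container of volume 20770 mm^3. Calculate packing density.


V_sphere = 4/3*pi*2.9^3 = 102.1604 mm^3
Total V = 110*102.1604 = 11237.644 mm^3
PD = 11237.644 / 20770 = 0.541

0.541


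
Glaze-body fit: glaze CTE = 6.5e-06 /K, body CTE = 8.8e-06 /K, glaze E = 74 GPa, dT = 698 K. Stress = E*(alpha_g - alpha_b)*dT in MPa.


Stress = 74*1000*(6.5e-06 - 8.8e-06)*698 = -118.8 MPa

-118.8


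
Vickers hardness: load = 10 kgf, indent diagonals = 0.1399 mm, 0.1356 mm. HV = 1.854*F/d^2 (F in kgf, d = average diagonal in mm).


d_avg = (0.1399+0.1356)/2 = 0.13775 mm
HV = 1.854*10/0.13775^2 = 977

977


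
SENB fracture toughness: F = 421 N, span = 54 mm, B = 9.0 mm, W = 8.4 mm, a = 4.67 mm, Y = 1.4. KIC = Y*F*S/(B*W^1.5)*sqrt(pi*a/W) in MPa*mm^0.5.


KIC = 1.4*421*54/(9.0*8.4^1.5)*sqrt(pi*4.67/8.4) = 191.97

191.97


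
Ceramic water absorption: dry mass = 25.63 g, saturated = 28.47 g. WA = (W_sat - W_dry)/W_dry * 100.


WA = (28.47 - 25.63) / 25.63 * 100 = 11.08%

11.08


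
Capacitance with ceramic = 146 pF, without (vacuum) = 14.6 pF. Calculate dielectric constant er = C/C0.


er = 146 / 14.6 = 10.0

10.0


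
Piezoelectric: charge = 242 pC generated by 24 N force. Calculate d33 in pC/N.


d33 = 242 / 24 = 10.1 pC/N

10.1


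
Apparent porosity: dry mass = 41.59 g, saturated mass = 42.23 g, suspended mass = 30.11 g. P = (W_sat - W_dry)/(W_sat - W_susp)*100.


P = (42.23 - 41.59) / (42.23 - 30.11) * 100 = 0.64 / 12.12 * 100 = 5.3%

5.3


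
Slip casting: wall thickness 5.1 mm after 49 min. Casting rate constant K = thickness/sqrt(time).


K = 5.1 / sqrt(49) = 5.1 / 7.0 = 0.729 mm/min^0.5

0.729


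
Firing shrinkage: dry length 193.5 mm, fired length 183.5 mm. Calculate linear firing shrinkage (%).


FS = (193.5 - 183.5) / 193.5 * 100 = 5.17%

5.17


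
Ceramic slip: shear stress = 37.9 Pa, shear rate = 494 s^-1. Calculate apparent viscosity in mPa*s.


eta = tau/gamma * 1000 = 37.9/494 * 1000 = 76.7 mPa*s

76.7


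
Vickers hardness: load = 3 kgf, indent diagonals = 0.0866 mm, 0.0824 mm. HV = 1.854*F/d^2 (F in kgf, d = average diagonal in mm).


d_avg = (0.0866+0.0824)/2 = 0.0845 mm
HV = 1.854*3/0.0845^2 = 779

779


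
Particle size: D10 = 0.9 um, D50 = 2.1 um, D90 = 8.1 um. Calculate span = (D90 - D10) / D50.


Span = (8.1 - 0.9) / 2.1 = 7.2 / 2.1 = 3.429

3.429


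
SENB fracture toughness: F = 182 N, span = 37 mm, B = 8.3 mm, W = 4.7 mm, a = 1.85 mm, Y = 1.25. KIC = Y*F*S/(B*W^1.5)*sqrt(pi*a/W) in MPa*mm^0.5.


KIC = 1.25*182*37/(8.3*4.7^1.5)*sqrt(pi*1.85/4.7) = 110.68

110.68


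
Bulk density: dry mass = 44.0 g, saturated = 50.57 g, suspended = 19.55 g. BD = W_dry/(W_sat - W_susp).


BD = 44.0 / (50.57 - 19.55) = 44.0 / 31.02 = 1.418 g/cm^3

1.418


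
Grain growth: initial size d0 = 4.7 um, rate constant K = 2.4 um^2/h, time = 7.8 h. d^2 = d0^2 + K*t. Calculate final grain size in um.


d^2 = 4.7^2 + 2.4*7.8 = 40.81
d = sqrt(40.81) = 6.39 um

6.39


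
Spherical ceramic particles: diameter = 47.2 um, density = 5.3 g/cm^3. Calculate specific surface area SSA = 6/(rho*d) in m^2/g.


SSA = 6 / (5.3 * 47.2) = 0.024 m^2/g

0.024


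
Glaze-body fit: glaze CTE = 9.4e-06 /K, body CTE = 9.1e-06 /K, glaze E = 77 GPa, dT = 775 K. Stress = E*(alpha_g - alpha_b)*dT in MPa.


Stress = 77*1000*(9.4e-06 - 9.1e-06)*775 = 17.9 MPa

17.9


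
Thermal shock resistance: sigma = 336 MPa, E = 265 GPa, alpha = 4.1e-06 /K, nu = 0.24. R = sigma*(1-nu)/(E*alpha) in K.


R = 336*(1-0.24)/(265*1000*4.1e-06) = 235 K

235


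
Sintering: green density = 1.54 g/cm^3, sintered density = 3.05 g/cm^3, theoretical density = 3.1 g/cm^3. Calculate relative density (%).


Relative = 3.05 / 3.1 * 100 = 98.4%

98.4


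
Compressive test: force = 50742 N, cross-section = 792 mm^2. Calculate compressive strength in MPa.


CS = 50742 / 792 = 64.1 MPa

64.1


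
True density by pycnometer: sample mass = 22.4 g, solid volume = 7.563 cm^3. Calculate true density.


TD = 22.4 / 7.563 = 2.962 g/cm^3

2.962


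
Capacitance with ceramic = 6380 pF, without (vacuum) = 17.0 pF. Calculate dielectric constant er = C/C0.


er = 6380 / 17.0 = 375.29

375.29


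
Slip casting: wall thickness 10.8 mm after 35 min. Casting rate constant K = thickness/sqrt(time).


K = 10.8 / sqrt(35) = 10.8 / 5.9161 = 1.826 mm/min^0.5

1.826


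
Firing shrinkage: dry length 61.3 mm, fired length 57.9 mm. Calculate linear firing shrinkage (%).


FS = (61.3 - 57.9) / 61.3 * 100 = 5.55%

5.55


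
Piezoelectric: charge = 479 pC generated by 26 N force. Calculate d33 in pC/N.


d33 = 479 / 26 = 18.4 pC/N

18.4


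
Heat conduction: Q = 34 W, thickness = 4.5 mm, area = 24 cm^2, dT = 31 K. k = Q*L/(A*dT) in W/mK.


k = 34*4.5/1000/(24/10000*31) = 2.06 W/mK

2.06


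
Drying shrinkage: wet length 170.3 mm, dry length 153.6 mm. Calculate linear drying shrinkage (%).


DS = (170.3 - 153.6) / 170.3 * 100 = 9.81%

9.81


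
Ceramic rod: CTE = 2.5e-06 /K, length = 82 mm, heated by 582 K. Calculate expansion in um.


dL = 2.5e-06 * 82 * 582 * 1000 = 119.31 um

119.31


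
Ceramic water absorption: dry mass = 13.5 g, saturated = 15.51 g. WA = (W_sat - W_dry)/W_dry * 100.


WA = (15.51 - 13.5) / 13.5 * 100 = 14.89%

14.89


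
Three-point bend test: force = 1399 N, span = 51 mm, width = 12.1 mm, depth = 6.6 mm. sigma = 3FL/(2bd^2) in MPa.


sigma = 3*1399*51/(2*12.1*6.6^2) = 203.1 MPa

203.1
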